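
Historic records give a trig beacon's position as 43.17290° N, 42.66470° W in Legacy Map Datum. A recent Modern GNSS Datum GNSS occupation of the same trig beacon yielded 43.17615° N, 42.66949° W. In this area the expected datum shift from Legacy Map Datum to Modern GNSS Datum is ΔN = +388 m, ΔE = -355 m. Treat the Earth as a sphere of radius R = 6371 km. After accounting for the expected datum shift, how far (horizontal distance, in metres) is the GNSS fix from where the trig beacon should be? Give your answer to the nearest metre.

Observed coordinate differences: Δφ = +0.00325°, Δλ = -0.00479°.
Converting to metres (1° lat = 111195 m, cos φ = 0.729292): observed ΔN = 361.4 m, observed ΔE = -388.4 m.
Subtracting the expected shift leaves a residual of 361.4 − (388) = -26.6 m north and -388.4 − (-355) = -33.4 m east.
Residual distance = √((-26.6)² + (-33.4)²) = 42.7 m.

43 m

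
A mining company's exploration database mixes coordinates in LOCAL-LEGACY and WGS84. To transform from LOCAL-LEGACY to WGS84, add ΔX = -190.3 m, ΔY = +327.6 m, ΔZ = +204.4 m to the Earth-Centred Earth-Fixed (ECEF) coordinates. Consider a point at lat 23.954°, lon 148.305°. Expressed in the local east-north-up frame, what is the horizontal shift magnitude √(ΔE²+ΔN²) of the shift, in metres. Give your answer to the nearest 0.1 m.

185.9 m

At φ = 23.954°, λ = 148.305°: sin φ = 0.406003, cos φ = 0.913872, sin λ = 0.525397, cos λ = -0.850857.
ΔE = −sin λ·ΔX + cos λ·ΔY = −(0.525397)·(-190.3) + (-0.850857)·(327.6) = -178.76 m.
ΔN = −sin φ cos λ·ΔX − sin φ sin λ·ΔY + cos φ·ΔZ = −(0.406003)(-0.850857)(-190.3) − (0.406003)(0.525397)(327.6) + (0.913872)(204.4) = 51.17 m.
Horizontal magnitude = √(ΔE² + ΔN²) = √((-178.76)² + 51.17²) = 185.94 m.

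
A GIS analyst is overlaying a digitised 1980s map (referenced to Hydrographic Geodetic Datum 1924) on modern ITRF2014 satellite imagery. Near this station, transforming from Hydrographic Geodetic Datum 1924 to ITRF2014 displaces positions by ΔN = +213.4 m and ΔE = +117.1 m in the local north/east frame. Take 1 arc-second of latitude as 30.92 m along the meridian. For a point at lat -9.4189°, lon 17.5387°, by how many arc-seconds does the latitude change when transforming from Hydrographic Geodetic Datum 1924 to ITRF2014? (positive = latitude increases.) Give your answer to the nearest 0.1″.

1″ of latitude = 30.92 m, so Δφ = 213.4 / 30.92 = 6.902″.

Δφ = 6.9″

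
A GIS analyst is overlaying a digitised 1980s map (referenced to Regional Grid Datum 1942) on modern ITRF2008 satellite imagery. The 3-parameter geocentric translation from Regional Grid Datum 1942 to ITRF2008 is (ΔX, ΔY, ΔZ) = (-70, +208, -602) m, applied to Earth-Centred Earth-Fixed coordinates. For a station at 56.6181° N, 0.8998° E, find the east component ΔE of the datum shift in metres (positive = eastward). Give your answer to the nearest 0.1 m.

At φ = 56.6181°, λ = 0.8998°: sin φ = 0.835022, cos φ = 0.550217, sin λ = 0.015704, cos λ = 0.999877.
ΔE = −sin λ·ΔX + cos λ·ΔY = −(0.015704)·(-70) + (0.999877)·(208) = 209.07 m.

ΔE = 209.1 m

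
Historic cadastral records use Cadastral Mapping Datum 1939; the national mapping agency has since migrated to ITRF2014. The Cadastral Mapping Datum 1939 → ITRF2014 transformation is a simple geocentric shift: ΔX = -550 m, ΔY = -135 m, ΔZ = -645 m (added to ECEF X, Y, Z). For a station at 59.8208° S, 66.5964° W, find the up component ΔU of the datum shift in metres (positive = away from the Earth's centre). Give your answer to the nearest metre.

ΔU = 510 m

The local up (radial) axis is (cos φ cos λ, cos φ sin λ, sin φ), giving ΔU = -109.823 + 62.282 + 557.575 = 510.03 m.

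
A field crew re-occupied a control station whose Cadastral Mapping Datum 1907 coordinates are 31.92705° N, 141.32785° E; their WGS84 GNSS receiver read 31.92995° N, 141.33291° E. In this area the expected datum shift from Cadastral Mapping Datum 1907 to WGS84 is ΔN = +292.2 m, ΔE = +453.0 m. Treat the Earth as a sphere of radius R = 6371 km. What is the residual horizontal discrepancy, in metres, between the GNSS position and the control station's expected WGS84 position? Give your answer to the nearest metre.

39 m

Observed coordinate differences: Δφ = +0.00290°, Δλ = +0.00506°.
Converting to metres (1° lat = 111195 m, cos φ = 0.848722): observed ΔN = 322.5 m, observed ΔE = 477.5 m.
Subtracting the expected shift leaves a residual of 322.5 − (292.2) = 30.3 m north and 477.5 − (453.0) = 24.5 m east.
Residual distance = √(30.3² + 24.5²) = 39.0 m.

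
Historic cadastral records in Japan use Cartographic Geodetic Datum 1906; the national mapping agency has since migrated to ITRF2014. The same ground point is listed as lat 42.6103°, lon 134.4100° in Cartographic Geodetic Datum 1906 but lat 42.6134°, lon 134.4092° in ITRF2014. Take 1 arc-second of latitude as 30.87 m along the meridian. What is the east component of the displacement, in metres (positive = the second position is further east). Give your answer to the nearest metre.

Δφ = 42.6134° − 42.6103° = +0.0031°; Δλ = 134.4092° − 134.4100° = -0.0008°.
1° of latitude = 3600 × 30.87 = 111132 m.
ΔN = Δφ × 111132 = 344.5 m; ΔE = Δλ × 111132 × cos(42.6103°) = -0.0008 × 111132 × 0.735975 = -65.4 m.

ΔE = -65 m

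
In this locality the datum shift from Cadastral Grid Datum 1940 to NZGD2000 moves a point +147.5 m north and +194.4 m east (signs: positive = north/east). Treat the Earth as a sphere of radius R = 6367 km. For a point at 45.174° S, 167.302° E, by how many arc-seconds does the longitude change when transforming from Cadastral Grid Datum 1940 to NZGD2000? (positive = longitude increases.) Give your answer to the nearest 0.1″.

Δλ = 8.9″

At latitude -45.174°, cos φ = 0.704956.
One radian of longitude at latitude φ spans R cos φ, so Δλ = ΔE / (R cos φ) = 194.4 / (6367000 × 0.704956) = 4.3311e-05 rad = 8.934″.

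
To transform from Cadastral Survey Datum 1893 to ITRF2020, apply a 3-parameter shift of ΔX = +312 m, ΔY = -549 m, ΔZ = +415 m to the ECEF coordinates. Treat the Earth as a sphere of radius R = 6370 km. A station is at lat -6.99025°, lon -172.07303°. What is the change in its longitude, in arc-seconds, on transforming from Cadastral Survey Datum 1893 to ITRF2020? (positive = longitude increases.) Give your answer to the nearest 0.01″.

Δλ = 19.14″

sin φ = -0.121700, cos φ = 0.992567, sin λ = -0.137911, cos λ = -0.990445.
East component: ΔE = −sin λ·ΔX + cos λ·ΔY = −(-0.137911)(312) + (-0.990445)(-549) = 586.78 m.
1° of latitude spans πR/180 = 111177 m; at latitude φ, 1° of longitude spans that × cos φ = 110351.1 m, so Δλ = 586.78 / 110351.1 × 3600 = 19.143″.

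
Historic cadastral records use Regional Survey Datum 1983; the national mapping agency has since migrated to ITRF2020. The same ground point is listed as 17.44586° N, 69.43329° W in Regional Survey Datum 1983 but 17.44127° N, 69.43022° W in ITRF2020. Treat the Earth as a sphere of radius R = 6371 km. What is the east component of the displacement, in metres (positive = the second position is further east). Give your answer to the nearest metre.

ΔE = 326 m

Δφ = 17.44127° − 17.44586° = -0.00459°; Δλ = -69.43022° − -69.43329° = +0.00307°.
1° along a meridian = πR/180 = 111195 m.
ΔN = Δφ × 111195 = -510.4 m; ΔE = Δλ × 111195 × cos(17.44586°) = +0.00307 × 111195 × 0.954001 = 325.7 m.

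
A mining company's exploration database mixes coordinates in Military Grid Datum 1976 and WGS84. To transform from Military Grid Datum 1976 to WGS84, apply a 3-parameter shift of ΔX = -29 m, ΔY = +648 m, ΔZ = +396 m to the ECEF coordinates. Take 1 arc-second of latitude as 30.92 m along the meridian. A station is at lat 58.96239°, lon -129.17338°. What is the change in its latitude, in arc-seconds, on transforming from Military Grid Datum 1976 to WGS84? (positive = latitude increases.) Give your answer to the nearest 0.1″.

Δφ = 20.0″

sin φ = 0.856829, cos φ = 0.515601, sin λ = -0.775238, cos λ = -0.631669.
North component: ΔN = −sin φ cos λ·ΔX − sin φ sin λ·ΔY + cos φ·ΔZ = −(0.856829)(-0.631669)(-29) − (0.856829)(-0.775238)(648) + (0.515601)(396) = 618.91 m.
1° of latitude spans 3600 × 30.92 = 111312 m, so Δφ = 618.91 / 111312 × 3600 = 20.017″.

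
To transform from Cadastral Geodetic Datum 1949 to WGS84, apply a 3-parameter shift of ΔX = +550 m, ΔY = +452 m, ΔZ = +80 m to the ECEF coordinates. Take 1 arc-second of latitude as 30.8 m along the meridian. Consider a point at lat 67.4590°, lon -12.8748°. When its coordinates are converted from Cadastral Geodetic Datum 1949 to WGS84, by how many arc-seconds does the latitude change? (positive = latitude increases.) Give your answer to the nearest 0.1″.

Δφ = -12.1″

sin φ = 0.923605, cos φ = 0.383344, sin λ = -0.222821, cos λ = 0.974859.
North component: ΔN = −sin φ cos λ·ΔX − sin φ sin λ·ΔY + cos φ·ΔZ = −(0.923605)(0.974859)(550) − (0.923605)(-0.222821)(452) + (0.383344)(80) = -371.52 m.
1° of latitude spans 3600 × 30.80 = 110880 m, so Δφ = -371.52 / 110880 × 3600 = -12.062″.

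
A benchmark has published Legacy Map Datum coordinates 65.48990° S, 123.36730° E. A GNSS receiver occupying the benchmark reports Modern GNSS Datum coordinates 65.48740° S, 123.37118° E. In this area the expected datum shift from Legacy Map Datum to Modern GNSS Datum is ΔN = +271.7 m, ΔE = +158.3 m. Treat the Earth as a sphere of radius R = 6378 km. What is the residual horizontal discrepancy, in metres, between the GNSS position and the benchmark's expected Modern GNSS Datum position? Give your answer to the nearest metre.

Observed coordinate differences: Δφ = +0.00250°, Δλ = +0.00388°.
Converting to metres (1° lat = 111317 m, cos φ = 0.414854): observed ΔN = 278.3 m, observed ΔE = 179.2 m.
Subtracting the expected shift leaves a residual of 278.3 − (271.7) = 6.6 m north and 179.2 − (158.3) = 20.9 m east.
Residual distance = √(6.6² + 20.9²) = 21.9 m.

22 m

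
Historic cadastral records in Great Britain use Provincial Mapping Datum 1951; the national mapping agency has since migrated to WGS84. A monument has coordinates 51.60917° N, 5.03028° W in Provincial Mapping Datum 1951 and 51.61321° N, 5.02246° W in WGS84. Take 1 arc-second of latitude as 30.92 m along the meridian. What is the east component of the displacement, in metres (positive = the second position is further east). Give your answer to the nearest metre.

ΔE = 541 m

Δφ = 51.61321° − 51.60917° = +0.00404°; Δλ = -5.02246° − -5.03028° = +0.00782°.
1° of latitude = 3600 × 30.92 = 111312 m.
ΔN = Δφ × 111312 = 449.7 m; ΔE = Δλ × 111312 × cos(51.60917°) = +0.00782 × 111312 × 0.621022 = 540.6 m.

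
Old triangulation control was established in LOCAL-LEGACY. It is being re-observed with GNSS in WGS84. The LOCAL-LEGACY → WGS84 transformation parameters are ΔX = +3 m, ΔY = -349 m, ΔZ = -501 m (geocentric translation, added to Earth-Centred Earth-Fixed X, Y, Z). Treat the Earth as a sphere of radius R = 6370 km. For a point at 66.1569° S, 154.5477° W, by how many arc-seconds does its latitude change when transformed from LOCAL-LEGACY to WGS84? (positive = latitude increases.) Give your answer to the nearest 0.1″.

sin φ = -0.914656, cos φ = 0.404233, sin λ = -0.429760, cos λ = -0.902943.
North component: ΔN = −sin φ cos λ·ΔX − sin φ sin λ·ΔY + cos φ·ΔZ = −(-0.914656)(-0.902943)(3) − (-0.914656)(-0.429760)(-349) + (0.404233)(-501) = -67.81 m.
1° of latitude spans πR/180 = 111177 m, so Δφ = -67.81 / 111177 × 3600 = -2.196″.

Δφ = -2.2″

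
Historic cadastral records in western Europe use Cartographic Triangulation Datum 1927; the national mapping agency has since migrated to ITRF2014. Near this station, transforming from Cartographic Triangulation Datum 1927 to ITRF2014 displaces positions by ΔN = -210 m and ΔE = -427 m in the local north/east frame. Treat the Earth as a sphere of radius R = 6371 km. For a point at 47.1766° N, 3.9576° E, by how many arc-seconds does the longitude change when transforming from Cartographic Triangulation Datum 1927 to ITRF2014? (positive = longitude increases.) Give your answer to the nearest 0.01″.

Δλ = -20.34″

At latitude 47.1766°, cos φ = 0.679741.
One radian of longitude at latitude φ spans R cos φ, so Δλ = ΔE / (R cos φ) = -427.0 / (6371000 × 0.679741) = -9.8600e-05 rad = -20.338″.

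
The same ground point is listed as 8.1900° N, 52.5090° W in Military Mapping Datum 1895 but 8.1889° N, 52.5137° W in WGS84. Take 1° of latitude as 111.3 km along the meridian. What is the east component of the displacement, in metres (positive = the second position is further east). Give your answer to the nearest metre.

Δφ = 8.1889° − 8.1900° = -0.0011°; Δλ = -52.5137° − -52.5090° = -0.0047°.
ΔN = Δφ × 111300 = -122.4 m; ΔE = Δλ × 111300 × cos(8.1900°) = -0.0047 × 111300 × 0.989801 = -517.8 m.

ΔE = -518 m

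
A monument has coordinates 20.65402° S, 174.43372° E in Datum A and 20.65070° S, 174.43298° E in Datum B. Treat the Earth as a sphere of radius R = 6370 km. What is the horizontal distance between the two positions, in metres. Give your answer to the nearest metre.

377 m

Δφ = -20.65070° − -20.65402° = +0.00332°; Δλ = 174.43298° − 174.43372° = -0.00074°.
1° along a meridian = πR/180 = 111177 m.
ΔN = Δφ × 111177 = 369.1 m; ΔE = Δλ × 111177 × cos(-20.65402°) = -0.00074 × 111177 × 0.935727 = -77.0 m.
Distance = √(ΔE² + ΔN²) = √((-77.0)² + 369.1²) = 377.1 m.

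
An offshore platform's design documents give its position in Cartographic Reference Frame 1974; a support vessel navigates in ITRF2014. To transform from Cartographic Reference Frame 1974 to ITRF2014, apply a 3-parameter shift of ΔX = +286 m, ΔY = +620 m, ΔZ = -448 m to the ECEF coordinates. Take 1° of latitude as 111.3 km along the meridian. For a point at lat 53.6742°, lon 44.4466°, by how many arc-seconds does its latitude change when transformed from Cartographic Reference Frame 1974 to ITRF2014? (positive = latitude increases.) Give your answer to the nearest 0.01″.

sin φ = 0.805662, cos φ = 0.592376, sin λ = 0.700244, cos λ = 0.713903.
North component: ΔN = −sin φ cos λ·ΔX − sin φ sin λ·ΔY + cos φ·ΔZ = −(0.805662)(0.713903)(286) − (0.805662)(0.700244)(620) + (0.592376)(-448) = -779.66 m.
1° of latitude spans 111300 m, so Δφ = -779.66 / 111300 × 3600 = -25.218″.

Δφ = -25.22″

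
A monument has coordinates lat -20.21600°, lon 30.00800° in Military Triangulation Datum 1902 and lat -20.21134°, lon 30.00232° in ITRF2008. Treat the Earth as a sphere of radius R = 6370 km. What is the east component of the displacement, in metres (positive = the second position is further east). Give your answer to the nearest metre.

ΔE = -593 m

Δφ = -20.21134° − -20.21600° = +0.00466°; Δλ = 30.00232° − 30.00800° = -0.00568°.
1° along a meridian = πR/180 = 111177 m.
ΔN = Δφ × 111177 = 518.1 m; ΔE = Δλ × 111177 × cos(-20.21600°) = -0.00568 × 111177 × 0.938397 = -592.6 m.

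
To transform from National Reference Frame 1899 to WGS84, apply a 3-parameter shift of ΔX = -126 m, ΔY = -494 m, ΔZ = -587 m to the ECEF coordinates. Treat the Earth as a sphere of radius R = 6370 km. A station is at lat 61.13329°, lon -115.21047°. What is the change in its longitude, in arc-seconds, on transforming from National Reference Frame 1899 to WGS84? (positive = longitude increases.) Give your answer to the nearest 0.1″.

Δλ = 6.5″

sin φ = 0.875745, cos φ = 0.482774, sin λ = -0.904749, cos λ = -0.425945.
East component: ΔE = −sin λ·ΔX + cos λ·ΔY = −(-0.904749)(-126) + (-0.425945)(-494) = 96.42 m.
1° of latitude spans πR/180 = 111177 m; at latitude φ, 1° of longitude spans that × cos φ = 53673.6 m, so Δλ = 96.42 / 53673.6 × 3600 = 6.467″.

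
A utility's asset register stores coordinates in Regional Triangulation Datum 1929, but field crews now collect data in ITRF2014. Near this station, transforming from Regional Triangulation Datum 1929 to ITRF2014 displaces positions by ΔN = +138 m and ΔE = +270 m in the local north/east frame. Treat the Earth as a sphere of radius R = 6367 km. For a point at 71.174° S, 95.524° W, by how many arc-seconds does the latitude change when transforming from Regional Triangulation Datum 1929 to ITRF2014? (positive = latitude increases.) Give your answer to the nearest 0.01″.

On a sphere of radius R, 1 rad of latitude = R, so Δφ = ΔN / R = 138.0 / 6367000 = 2.1674e-05 rad = 4.471″.

Δφ = 4.47″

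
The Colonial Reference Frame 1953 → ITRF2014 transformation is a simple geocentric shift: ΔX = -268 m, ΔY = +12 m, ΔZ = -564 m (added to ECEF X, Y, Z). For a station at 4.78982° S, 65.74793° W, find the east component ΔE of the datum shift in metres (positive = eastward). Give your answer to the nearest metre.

ΔE = -239 m

At φ = -4.78982°, λ = -65.74793°: sin φ = -0.083501, cos φ = 0.996508, sin λ = -0.911747, cos λ = 0.410752.
ΔE = −sin λ·ΔX + cos λ·ΔY = −(-0.911747)·(-268) + (0.410752)·(12) = -239.42 m.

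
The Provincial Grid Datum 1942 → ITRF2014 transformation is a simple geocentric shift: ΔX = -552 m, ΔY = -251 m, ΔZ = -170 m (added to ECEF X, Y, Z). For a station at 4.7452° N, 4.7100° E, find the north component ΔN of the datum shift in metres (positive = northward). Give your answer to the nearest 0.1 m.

ΔN = -122.2 m

The local north axis is (−sin φ cos λ, −sin φ sin λ, cos φ), giving ΔN = 45.510 + 1.705 − 169.417 = -122.20 m.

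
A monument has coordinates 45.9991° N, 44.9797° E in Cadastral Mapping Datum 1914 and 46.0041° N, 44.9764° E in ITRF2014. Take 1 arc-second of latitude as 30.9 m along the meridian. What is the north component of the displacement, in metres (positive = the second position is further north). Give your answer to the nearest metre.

ΔN = 556 m

Δφ = 46.0041° − 45.9991° = +0.0050°; Δλ = 44.9764° − 44.9797° = -0.0033°.
1° of latitude = 3600 × 30.90 = 111240 m.
ΔN = Δφ × 111240 = 556.2 m; ΔE = Δλ × 111240 × cos(45.9991°) = -0.0033 × 111240 × 0.694670 = -255.0 m.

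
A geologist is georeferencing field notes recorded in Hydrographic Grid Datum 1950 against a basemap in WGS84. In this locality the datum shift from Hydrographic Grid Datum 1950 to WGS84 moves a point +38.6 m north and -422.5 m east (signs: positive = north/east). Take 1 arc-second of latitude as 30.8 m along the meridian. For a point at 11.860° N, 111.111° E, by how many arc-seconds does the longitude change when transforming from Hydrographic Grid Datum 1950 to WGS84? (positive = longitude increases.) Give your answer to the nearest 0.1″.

Δλ = -14.0″

At latitude 11.860°, cos φ = 0.978653.
1″ of longitude at this latitude = 30.80 × cos φ = 30.1425 m, so Δλ = -422.5 / 30.1425 = -14.017″.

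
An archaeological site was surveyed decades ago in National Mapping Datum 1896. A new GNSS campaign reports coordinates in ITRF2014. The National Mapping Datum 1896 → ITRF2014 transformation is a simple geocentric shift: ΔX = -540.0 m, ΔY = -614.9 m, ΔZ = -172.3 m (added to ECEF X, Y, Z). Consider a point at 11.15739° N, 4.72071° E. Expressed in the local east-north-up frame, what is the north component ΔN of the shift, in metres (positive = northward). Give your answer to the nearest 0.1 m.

The local north axis is (−sin φ cos λ, −sin φ sin λ, cos φ), giving ΔN = 104.138 + 9.792 − 169.043 = -55.11 m.

ΔN = -55.1 m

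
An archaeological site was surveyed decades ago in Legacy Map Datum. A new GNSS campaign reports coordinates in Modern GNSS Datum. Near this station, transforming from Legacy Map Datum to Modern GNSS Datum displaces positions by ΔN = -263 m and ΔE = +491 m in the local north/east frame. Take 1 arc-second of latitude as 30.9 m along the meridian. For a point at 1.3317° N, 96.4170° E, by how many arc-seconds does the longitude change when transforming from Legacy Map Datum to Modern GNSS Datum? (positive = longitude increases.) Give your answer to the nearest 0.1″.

Δλ = 15.9″

At latitude 1.3317°, cos φ = 0.999730.
1″ of longitude at this latitude = 30.90 × cos φ = 30.8917 m, so Δλ = 491.0 / 30.8917 = 15.894″.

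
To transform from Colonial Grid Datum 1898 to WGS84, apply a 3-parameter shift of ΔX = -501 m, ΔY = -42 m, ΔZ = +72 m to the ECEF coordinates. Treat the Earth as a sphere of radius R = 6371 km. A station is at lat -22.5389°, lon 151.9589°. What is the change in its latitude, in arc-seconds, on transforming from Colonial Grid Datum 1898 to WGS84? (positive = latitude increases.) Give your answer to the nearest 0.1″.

Δφ = 7.4″

sin φ = -0.383311, cos φ = 0.923620, sin λ = 0.470105, cos λ = -0.882611.
North component: ΔN = −sin φ cos λ·ΔX − sin φ sin λ·ΔY + cos φ·ΔZ = −(-0.383311)(-0.882611)(-501) − (-0.383311)(0.470105)(-42) + (0.923620)(72) = 228.43 m.
1° of latitude spans πR/180 = 111195 m, so Δφ = 228.43 / 111195 × 3600 = 7.395″.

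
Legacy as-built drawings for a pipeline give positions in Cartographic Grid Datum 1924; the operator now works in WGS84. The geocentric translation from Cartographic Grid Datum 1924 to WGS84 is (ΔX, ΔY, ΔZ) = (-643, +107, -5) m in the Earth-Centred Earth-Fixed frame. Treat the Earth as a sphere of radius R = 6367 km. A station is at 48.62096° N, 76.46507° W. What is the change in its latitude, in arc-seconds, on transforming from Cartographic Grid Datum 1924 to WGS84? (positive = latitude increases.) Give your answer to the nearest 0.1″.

Δφ = 6.1″

sin φ = 0.750353, cos φ = 0.661037, sin λ = -0.972227, cos λ = 0.234038.
North component: ΔN = −sin φ cos λ·ΔX − sin φ sin λ·ΔY + cos φ·ΔZ = −(0.750353)(0.234038)(-643) − (0.750353)(-0.972227)(107) + (0.661037)(-5) = 187.67 m.
1° of latitude spans πR/180 = 111125 m, so Δφ = 187.67 / 111125 × 3600 = 6.080″.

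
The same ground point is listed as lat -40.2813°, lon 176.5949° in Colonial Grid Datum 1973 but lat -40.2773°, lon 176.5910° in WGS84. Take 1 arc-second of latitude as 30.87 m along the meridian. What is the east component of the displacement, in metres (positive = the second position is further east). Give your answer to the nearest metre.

ΔE = -331 m

Δφ = -40.2773° − -40.2813° = +0.0040°; Δλ = 176.5910° − 176.5949° = -0.0039°.
1° of latitude = 3600 × 30.87 = 111132 m.
ΔN = Δφ × 111132 = 444.5 m; ΔE = Δλ × 111132 × cos(-40.2813°) = -0.0039 × 111132 × 0.762879 = -330.6 m.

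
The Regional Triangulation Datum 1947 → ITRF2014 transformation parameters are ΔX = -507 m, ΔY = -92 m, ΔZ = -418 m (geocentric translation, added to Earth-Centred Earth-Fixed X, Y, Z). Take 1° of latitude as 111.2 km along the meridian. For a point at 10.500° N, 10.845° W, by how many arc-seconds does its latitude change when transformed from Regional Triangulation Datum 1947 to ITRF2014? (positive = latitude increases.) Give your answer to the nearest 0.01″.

sin φ = 0.182236, cos φ = 0.983255, sin λ = -0.188153, cos λ = 0.982140.
North component: ΔN = −sin φ cos λ·ΔX − sin φ sin λ·ΔY + cos φ·ΔZ = −(0.182236)(0.982140)(-507) − (0.182236)(-0.188153)(-92) + (0.983255)(-418) = -323.41 m.
1° of latitude spans 111200 m, so Δφ = -323.41 / 111200 × 3600 = -10.470″.

Δφ = -10.47″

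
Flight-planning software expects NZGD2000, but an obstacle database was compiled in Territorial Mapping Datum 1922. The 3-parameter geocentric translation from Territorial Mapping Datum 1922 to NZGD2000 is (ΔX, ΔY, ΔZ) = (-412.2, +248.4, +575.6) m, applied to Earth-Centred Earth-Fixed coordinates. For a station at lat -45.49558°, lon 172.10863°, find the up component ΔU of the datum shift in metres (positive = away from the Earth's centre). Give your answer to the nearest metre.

ΔU = -100 m

The local up (radial) axis is (cos φ cos λ, cos φ sin λ, sin φ), giving ΔU = 286.201 + 23.906 − 410.516 = -100.41 m.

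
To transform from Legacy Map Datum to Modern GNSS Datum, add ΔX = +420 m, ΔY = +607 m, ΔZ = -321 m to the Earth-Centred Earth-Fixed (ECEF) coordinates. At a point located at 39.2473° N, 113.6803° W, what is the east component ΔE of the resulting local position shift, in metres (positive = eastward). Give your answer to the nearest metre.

ΔE = 141 m

At φ = 39.2473°, λ = -113.6803°: sin φ = 0.632669, cos φ = 0.774422, sin λ = -0.915801, cos λ = -0.401633.
ΔE = −sin λ·ΔX + cos λ·ΔY = −(-0.915801)·(420) + (-0.401633)·(607) = 140.85 m.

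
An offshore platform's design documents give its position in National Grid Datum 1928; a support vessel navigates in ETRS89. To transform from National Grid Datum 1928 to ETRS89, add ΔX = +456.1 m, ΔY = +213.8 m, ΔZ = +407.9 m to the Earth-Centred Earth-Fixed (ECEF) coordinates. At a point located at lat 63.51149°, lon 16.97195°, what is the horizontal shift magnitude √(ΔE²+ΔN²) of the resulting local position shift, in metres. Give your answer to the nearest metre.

The local east axis at (φ, λ) is (−sin λ, cos λ, 0), so ΔE = −sin(16.97195°)·456.1 + cos(16.97195°)·213.8 = 71.35 m.
The local north axis is (−sin φ cos λ, −sin φ sin λ, cos φ), giving ΔN = -390.441 − 55.858 + 181.931 = -264.37 m.
Horizontal magnitude = √(ΔE² + ΔN²) = √(71.35² + (-264.37)²) = 273.83 m.

274 m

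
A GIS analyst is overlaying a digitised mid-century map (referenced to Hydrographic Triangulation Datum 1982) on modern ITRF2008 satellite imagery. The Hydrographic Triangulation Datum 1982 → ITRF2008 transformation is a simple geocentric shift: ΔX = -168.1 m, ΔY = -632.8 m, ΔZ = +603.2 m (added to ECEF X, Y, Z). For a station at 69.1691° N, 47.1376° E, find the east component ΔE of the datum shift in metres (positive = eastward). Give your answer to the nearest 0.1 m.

ΔE = -307.2 m

At φ = 69.1691°, λ = 47.1376°: sin φ = 0.934634, cos φ = 0.355611, sin λ = 0.732989, cos λ = 0.680240.
ΔE = −sin λ·ΔX + cos λ·ΔY = −(0.732989)·(-168.1) + (0.680240)·(-632.8) = -307.24 m.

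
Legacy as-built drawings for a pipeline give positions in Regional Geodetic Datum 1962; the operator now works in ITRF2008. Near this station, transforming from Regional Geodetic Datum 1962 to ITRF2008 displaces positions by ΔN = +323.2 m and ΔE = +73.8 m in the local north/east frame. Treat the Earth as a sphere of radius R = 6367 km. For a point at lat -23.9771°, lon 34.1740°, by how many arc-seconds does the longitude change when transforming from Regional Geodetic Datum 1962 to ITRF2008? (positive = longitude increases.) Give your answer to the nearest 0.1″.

At latitude -23.9771°, cos φ = 0.913708.
One radian of longitude at latitude φ spans R cos φ, so Δλ = ΔE / (R cos φ) = 73.8 / (6367000 × 0.913708) = 1.2686e-05 rad = 2.617″.

Δλ = 2.6″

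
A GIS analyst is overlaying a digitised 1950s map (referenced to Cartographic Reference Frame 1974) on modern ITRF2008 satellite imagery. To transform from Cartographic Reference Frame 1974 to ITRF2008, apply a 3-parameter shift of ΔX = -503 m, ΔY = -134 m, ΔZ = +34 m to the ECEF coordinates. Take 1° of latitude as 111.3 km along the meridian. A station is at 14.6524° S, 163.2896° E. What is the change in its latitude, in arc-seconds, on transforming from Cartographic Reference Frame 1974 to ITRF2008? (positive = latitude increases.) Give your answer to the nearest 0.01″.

Δφ = 4.69″

sin φ = -0.252954, cos φ = 0.967478, sin λ = 0.287534, cos λ = -0.957770.
North component: ΔN = −sin φ cos λ·ΔX − sin φ sin λ·ΔY + cos φ·ΔZ = −(-0.252954)(-0.957770)(-503) − (-0.252954)(0.287534)(-134) + (0.967478)(34) = 145.01 m.
1° of latitude spans 111300 m, so Δφ = 145.01 / 111300 × 3600 = 4.690″.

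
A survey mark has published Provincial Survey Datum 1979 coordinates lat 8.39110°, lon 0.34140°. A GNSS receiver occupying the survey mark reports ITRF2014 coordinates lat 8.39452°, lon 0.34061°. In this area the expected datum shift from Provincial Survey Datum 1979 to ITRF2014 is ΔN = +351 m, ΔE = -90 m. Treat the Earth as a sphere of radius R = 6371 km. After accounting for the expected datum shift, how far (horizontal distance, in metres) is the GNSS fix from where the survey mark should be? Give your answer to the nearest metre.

Observed coordinate differences: Δφ = +0.00342°, Δλ = -0.00079°.
Converting to metres (1° lat = 111195 m, cos φ = 0.989295): observed ΔN = 380.3 m, observed ΔE = -86.9 m.
Subtracting the expected shift leaves a residual of 380.3 − (351) = 29.3 m north and -86.9 − (-90) = 3.1 m east.
Residual distance = √(29.3² + 3.1²) = 29.4 m.

29 m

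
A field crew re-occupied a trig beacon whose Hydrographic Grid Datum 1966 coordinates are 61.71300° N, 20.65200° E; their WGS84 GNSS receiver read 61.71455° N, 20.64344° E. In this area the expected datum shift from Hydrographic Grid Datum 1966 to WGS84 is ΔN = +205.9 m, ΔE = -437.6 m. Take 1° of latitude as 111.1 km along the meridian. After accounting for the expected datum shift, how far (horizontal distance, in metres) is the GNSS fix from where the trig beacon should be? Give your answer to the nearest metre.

Observed coordinate differences: Δφ = +0.00155°, Δλ = -0.00856°.
Converting to metres (1° lat = 111100 m, cos φ = 0.473888): observed ΔN = 172.2 m, observed ΔE = -450.7 m.
Subtracting the expected shift leaves a residual of 172.2 − (205.9) = -33.7 m north and -450.7 − (-437.6) = -13.1 m east.
Residual distance = √((-33.7)² + (-13.1)²) = 36.1 m.

36 m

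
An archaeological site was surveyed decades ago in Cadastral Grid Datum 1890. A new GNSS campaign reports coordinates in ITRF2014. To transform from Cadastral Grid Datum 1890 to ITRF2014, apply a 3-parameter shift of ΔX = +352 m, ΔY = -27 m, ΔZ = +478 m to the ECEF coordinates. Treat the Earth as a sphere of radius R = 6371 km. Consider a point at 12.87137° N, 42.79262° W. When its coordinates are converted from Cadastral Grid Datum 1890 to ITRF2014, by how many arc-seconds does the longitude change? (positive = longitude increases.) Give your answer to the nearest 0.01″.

sin φ = 0.222763, cos φ = 0.974873, sin λ = -0.679347, cos λ = 0.733817.
East component: ΔE = −sin λ·ΔX + cos λ·ΔY = −(-0.679347)(352) + (0.733817)(-27) = 219.32 m.
1° of latitude spans πR/180 = 111195 m; at latitude φ, 1° of longitude spans that × cos φ = 108400.9 m, so Δλ = 219.32 / 108400.9 × 3600 = 7.284″.

Δλ = 7.28″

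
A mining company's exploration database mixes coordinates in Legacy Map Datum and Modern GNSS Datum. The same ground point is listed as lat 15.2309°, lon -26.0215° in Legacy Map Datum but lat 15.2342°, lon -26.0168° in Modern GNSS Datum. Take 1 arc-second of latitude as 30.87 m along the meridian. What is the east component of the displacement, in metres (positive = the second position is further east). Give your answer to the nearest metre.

ΔE = 504 m

Δφ = 15.2342° − 15.2309° = +0.0033°; Δλ = -26.0168° − -26.0215° = +0.0047°.
1° of latitude = 3600 × 30.87 = 111132 m.
ΔN = Δφ × 111132 = 366.7 m; ΔE = Δλ × 111132 × cos(15.2309°) = +0.0047 × 111132 × 0.964875 = 504.0 m.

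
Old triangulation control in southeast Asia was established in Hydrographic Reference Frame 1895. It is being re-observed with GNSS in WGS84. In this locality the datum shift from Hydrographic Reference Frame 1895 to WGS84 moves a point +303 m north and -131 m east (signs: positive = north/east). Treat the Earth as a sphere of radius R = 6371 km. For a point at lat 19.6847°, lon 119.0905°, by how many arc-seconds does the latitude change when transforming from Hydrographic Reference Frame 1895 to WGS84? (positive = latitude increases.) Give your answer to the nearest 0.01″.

Δφ = 9.81″

On a sphere of radius R, 1 rad of latitude = R, so Δφ = ΔN / R = 303.0 / 6371000 = 4.7559e-05 rad = 9.810″.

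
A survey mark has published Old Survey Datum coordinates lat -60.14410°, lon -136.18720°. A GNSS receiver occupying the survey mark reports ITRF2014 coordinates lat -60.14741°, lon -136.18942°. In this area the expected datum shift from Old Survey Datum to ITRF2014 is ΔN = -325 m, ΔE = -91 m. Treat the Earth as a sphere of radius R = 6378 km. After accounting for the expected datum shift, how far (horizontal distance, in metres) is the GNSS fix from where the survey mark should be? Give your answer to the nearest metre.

54 m

Observed coordinate differences: Δφ = -0.00331°, Δλ = -0.00222°.
Converting to metres (1° lat = 111317 m, cos φ = 0.497820): observed ΔN = -368.5 m, observed ΔE = -123.0 m.
Subtracting the expected shift leaves a residual of -368.5 − (-325) = -43.5 m north and -123.0 − (-91) = -32.0 m east.
Residual distance = √((-43.5)² + (-32.0)²) = 54.0 m.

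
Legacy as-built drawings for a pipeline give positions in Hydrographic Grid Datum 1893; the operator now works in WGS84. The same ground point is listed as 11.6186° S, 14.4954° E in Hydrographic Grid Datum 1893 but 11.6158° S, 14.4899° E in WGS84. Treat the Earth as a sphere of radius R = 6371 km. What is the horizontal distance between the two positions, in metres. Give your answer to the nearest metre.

675 m

Δφ = -11.6158° − -11.6186° = +0.0028°; Δλ = 14.4899° − 14.4954° = -0.0055°.
1° along a meridian = πR/180 = 111195 m.
ΔN = Δφ × 111195 = 311.3 m; ΔE = Δλ × 111195 × cos(-11.6186°) = -0.0055 × 111195 × 0.979510 = -599.0 m.
Distance = √(ΔE² + ΔN²) = √((-599.0)² + 311.3²) = 675.1 m.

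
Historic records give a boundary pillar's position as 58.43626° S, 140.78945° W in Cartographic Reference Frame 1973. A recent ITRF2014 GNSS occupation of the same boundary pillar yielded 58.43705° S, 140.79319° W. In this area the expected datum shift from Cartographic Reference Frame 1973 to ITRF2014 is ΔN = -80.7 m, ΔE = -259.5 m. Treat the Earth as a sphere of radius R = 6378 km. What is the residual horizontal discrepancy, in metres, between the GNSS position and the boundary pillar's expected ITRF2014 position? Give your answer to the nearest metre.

Observed coordinate differences: Δφ = -0.00079°, Δλ = -0.00374°.
Converting to metres (1° lat = 111317 m, cos φ = 0.523447): observed ΔN = -87.9 m, observed ΔE = -217.9 m.
Subtracting the expected shift leaves a residual of -87.9 − (-80.7) = -7.2 m north and -217.9 − (-259.5) = 41.6 m east.
Residual distance = √((-7.2)² + 41.6²) = 42.2 m.

42 m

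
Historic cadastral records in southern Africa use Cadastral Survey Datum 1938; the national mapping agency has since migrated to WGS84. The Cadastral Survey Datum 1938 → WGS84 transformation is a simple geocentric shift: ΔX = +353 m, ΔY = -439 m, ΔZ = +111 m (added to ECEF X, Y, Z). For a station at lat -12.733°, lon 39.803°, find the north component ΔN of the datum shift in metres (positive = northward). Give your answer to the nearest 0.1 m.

ΔN = 106.1 m

At φ = -12.733°, λ = 39.803°: sin φ = -0.220408, cos φ = 0.975408, sin λ = 0.640150, cos λ = 0.768250.
ΔN = −sin φ cos λ·ΔX − sin φ sin λ·ΔY + cos φ·ΔZ = −(-0.220408)(0.768250)(353) − (-0.220408)(0.640150)(-439) + (0.975408)(111) = 106.10 m.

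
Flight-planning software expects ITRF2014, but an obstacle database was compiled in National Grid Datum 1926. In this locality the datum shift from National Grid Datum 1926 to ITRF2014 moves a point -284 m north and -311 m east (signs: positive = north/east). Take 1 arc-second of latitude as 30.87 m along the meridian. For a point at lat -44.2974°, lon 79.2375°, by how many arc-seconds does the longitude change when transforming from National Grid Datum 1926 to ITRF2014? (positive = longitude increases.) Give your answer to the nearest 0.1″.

Δλ = -14.1″

At latitude -44.2974°, cos φ = 0.715724.
1″ of longitude at this latitude = 30.87 × cos φ = 22.0944 m, so Δλ = -311.0 / 22.0944 = -14.076″.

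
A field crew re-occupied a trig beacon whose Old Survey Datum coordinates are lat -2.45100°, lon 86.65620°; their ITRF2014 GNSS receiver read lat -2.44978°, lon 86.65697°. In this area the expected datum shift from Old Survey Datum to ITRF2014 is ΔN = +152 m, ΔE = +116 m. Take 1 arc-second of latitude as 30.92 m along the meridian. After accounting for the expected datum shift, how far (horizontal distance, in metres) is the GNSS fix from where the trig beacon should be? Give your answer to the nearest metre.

Observed coordinate differences: Δφ = +0.00122°, Δλ = +0.00077°.
Converting to metres (1° lat = 111312 m, cos φ = 0.999085): observed ΔN = 135.8 m, observed ΔE = 85.6 m.
Subtracting the expected shift leaves a residual of 135.8 − (152) = -16.2 m north and 85.6 − (116) = -30.4 m east.
Residual distance = √((-16.2)² + (-30.4)²) = 34.4 m.

34 m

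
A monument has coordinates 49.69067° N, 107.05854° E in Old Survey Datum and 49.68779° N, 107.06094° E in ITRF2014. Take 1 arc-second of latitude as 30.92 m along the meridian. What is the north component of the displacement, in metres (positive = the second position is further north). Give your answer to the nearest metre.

Δφ = 49.68779° − 49.69067° = -0.00288°; Δλ = 107.06094° − 107.05854° = +0.00240°.
1° of latitude = 3600 × 30.92 = 111312 m.
ΔN = Δφ × 111312 = -320.6 m; ΔE = Δλ × 111312 × cos(49.69067°) = +0.00240 × 111312 × 0.646914 = 172.8 m.

ΔN = -321 m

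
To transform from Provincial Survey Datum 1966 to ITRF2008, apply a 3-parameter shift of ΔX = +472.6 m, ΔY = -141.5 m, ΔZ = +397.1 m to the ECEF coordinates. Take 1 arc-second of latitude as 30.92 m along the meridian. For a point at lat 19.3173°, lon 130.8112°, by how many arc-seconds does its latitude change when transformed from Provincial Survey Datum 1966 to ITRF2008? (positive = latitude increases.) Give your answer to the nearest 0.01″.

Δφ = 16.57″

sin φ = 0.330799, cos φ = 0.943701, sin λ = 0.756867, cos λ = -0.653569.
North component: ΔN = −sin φ cos λ·ΔX − sin φ sin λ·ΔY + cos φ·ΔZ = −(0.330799)(-0.653569)(472.6) − (0.330799)(0.756867)(-141.5) + (0.943701)(397.1) = 512.35 m.
1° of latitude spans 3600 × 30.92 = 111312 m, so Δφ = 512.35 / 111312 × 3600 = 16.570″.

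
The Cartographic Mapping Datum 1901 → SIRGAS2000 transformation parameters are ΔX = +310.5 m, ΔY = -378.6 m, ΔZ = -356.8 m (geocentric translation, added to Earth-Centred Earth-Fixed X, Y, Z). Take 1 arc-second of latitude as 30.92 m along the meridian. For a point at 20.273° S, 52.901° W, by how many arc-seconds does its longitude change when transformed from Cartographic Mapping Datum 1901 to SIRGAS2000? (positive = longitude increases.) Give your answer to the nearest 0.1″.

sin φ = -0.346494, cos φ = 0.938052, sin λ = -0.797594, cos λ = 0.603194.
East component: ΔE = −sin λ·ΔX + cos λ·ΔY = −(-0.797594)(310.5) + (0.603194)(-378.6) = 19.28 m.
1° of latitude spans 3600 × 30.92 = 111312 m; at latitude φ, 1° of longitude spans that × cos φ = 104416.5 m, so Δλ = 19.28 / 104416.5 × 3600 = 0.665″.

Δλ = 0.7″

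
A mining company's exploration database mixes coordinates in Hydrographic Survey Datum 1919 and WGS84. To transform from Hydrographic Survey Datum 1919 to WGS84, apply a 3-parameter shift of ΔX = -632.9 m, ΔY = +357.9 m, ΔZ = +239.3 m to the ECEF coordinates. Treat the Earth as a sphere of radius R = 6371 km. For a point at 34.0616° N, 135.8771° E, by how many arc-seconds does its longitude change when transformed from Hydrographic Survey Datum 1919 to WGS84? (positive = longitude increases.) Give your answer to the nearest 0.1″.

Δλ = 7.2″

sin φ = 0.560084, cos φ = 0.828436, sin λ = 0.696200, cos λ = -0.717848.
East component: ΔE = −sin λ·ΔX + cos λ·ΔY = −(0.696200)(-632.9) + (-0.717848)(357.9) = 183.71 m.
1° of latitude spans πR/180 = 111195 m; at latitude φ, 1° of longitude spans that × cos φ = 92117.9 m, so Δλ = 183.71 / 92117.9 × 3600 = 7.179″.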